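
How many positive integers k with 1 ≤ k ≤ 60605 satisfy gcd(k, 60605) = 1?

First factor: 60605 = 5 · 17 · 23 · 31.
φ(5) = 5 − 1 = 4.
φ(17) = 17 − 1 = 16.
φ(23) = 23 − 1 = 22.
φ(31) = 31 − 1 = 30.
Since φ is multiplicative, φ(60605) = 4 · 16 · 22 · 30 = 42240.

42240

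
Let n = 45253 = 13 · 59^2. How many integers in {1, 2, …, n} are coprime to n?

41064

φ(13) = 13 − 1 = 12.
φ(59^2) = 59^2 − 59^1 = 3481 − 59 = 3422.
Since φ is multiplicative, φ(45253) = 12 · 3422 = 41064.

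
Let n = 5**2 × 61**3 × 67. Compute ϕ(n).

294703200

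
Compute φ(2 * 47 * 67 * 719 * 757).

1647965088

φ(3427894334) = 3427894334 · (1 − 1/2) · (1 − 1/47) · (1 − 1/67) · (1 − 1/719) · (1 − 1/757)
       = 3427894334 · 1647965088/3427894334 = 1647965088.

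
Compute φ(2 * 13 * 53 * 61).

φ(2) = 2 − 1 = 1.
φ(13) = 13 − 1 = 12.
φ(53) = 53 − 1 = 52.
φ(61) = 61 − 1 = 60.
φ(84058) = 1 × 12 × 52 × 60 = 37440.

37440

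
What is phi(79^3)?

φ(79^3) = 79^2·(79−1) = 6241·78 = 486798.

486798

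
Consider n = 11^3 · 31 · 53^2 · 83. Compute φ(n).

8203509600

φ(11^3) = 11^2·(11−1) = 121·10 = 1210.
φ(31) = 31 − 1 = 30.
φ(53^2) = 53^2 − 53^1 = 2809 − 53 = 2756.
φ(83) = 83 − 1 = 82.
Multiply: 1210 · 30 · 2756 · 82 = 8203509600.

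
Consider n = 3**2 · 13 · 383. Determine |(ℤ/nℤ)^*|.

φ(44811) = 44811 · (1 − 1/3) · (1 − 1/13) · (1 − 1/383)
       = 44811 · 9168/14937 = 27504.

27504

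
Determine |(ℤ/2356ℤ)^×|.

1080

Prime factorization: 2356 = 2^2 · 19 · 31.
φ(2356) = 2356 · (1 − 1/2) · (1 − 1/19) · (1 − 1/31)
       = 2356 · 540/1178 = 1080.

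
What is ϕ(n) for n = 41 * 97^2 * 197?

73006080

φ(41) = 41 − 1 = 40.
φ(97^2) = 97^2 − 97^1 = 9409 − 97 = 9312.
φ(197) = 197 − 1 = 196.
φ(75996493) = 40 × 9312 × 196 = 73006080.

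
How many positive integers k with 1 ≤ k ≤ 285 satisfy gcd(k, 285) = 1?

First factor: 285 = 3 * 5 * 19.
φ(285) = 285 · (1 − 1/3) · (1 − 1/5) · (1 − 1/19)
       = 285 · 144/285 = 144.

144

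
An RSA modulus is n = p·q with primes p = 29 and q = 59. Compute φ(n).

1624

For distinct primes, φ(pq) = (p−1)(q−1) = 28 × 58 = 1624.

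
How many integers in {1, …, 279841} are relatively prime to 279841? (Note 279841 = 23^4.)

φ(23^4) = 23^4 − 23^3 = 279841 − 12167 = 267674.

267674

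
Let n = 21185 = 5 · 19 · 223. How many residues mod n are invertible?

φ(21185) = 21185 · (1 − 1/5) · (1 − 1/19) · (1 − 1/223)
       = 21185 · 15984/21185 = 15984.

15984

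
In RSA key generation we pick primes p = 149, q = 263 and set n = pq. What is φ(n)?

φ(pq) = (p−1)(q−1) = 148 · 262 = 38776.

38776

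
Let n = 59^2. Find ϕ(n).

3422

φ(3481) = 3481 · (1 − 1/59)
       = 3481 · 58/59 = 3422.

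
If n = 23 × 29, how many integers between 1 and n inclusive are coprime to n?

φ(23) = 23 − 1 = 22.
φ(29) = 29 − 1 = 28.
Since φ is multiplicative, φ(667) = 22 · 28 = 616.

616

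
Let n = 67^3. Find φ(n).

φ(67^3) = 67^2·(67−1) = 4489·66 = 296274.

296274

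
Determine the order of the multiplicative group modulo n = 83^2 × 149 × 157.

157136928

φ(161154377) = 161154377 · (1 − 1/83) · (1 − 1/149) · (1 − 1/157)
       = 161154377 · 1893216/1941619 = 157136928.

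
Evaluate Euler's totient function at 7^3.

294

φ(343) = 343 · (1 − 1/7)
       = 343 · 6/7 = 294.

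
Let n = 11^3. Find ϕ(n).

φ(1331) = 1331 · (1 − 1/11)
       = 1331 · 10/11 = 1210.

1210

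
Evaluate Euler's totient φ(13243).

11520

13243 = 17 * 19 * 41.
φ(13243) = 13243 · (1 − 1/17) · (1 − 1/19) · (1 − 1/41)
       = 13243 · 11520/13243 = 11520.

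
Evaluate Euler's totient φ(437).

396

Prime factorization: 437 = 19 · 23.
φ(437) = 437 · (1 − 1/19) · (1 − 1/23)
       = 437 · 396/437 = 396.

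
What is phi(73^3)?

383688

φ(73^3) = 73^2·(73−1) = 5329·72 = 383688.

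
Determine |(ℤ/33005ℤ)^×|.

21120

Factor 33005: 33005 = 5 × 7 × 23 × 41.
φ(5) = 5 − 1 = 4.
φ(7) = 7 − 1 = 6.
φ(23) = 23 − 1 = 22.
φ(41) = 41 − 1 = 40.
Multiply: 4 · 6 · 22 · 40 = 21120.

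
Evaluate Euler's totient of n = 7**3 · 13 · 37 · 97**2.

φ(1552325047) = 1552325047 · (1 − 1/7) · (1 − 1/13) · (1 − 1/37) · (1 − 1/97)
       = 1552325047 · 248832/326599 = 1182698496.

1182698496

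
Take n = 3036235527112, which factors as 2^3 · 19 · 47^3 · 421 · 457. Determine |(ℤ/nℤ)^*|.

φ(3036235527112) = 3036235527112 · (1 − 1/2) · (1 − 1/19) · (1 − 1/47) · (1 − 1/421) · (1 − 1/457)
       = 3036235527112 · 158578560/343621042 = 1401200156160.

1401200156160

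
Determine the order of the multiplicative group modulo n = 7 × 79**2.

36972

φ(43687) = 43687 · (1 − 1/7) · (1 − 1/79)
       = 43687 · 468/553 = 36972.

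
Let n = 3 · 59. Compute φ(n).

φ(177) = 177 · (1 − 1/3) · (1 − 1/59)
       = 177 · 116/177 = 116.

116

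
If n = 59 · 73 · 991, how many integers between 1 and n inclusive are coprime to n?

φ(4268237) = 4268237 · (1 − 1/59) · (1 − 1/73) · (1 − 1/991)
       = 4268237 · 4134240/4268237 = 4134240.

4134240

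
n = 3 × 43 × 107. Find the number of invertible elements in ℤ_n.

8904

φ(13803) = 13803 · (1 − 1/3) · (1 − 1/43) · (1 − 1/107)
       = 13803 · 8904/13803 = 8904.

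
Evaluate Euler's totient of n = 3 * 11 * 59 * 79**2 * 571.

4074314400

φ(6938350617) = 6938350617 · (1 − 1/3) · (1 − 1/11) · (1 − 1/59) · (1 − 1/79) · (1 − 1/571)
       = 6938350617 · 51573600/87827223 = 4074314400.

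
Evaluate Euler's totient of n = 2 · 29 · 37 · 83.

φ(178118) = 178118 · (1 − 1/2) · (1 − 1/29) · (1 − 1/37) · (1 − 1/83)
       = 178118 · 82656/178118 = 82656.

82656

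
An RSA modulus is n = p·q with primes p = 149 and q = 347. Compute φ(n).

For distinct primes, φ(pq) = (p−1)(q−1) = 148 × 346 = 51208.

51208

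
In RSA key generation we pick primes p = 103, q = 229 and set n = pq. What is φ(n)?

φ(103) = 103 − 1 = 102.
φ(229) = 229 − 1 = 228.
Since φ is multiplicative, φ(23587) = 102 · 228 = 23256.

23256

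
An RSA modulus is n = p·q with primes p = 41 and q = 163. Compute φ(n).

6480

φ(n) = (p − 1)(q − 1) = (41−1)(163−1) = 40·162 = 6480.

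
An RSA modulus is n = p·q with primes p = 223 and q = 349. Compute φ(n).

77256

φ(pq) = (p−1)(q−1) = 222 · 348 = 77256.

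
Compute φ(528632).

219648

Factor 528632: 528632 = 2^3 · 13^2 · 17 · 23.
φ(2^3) = 2^2·(2−1) = 4·1 = 4.
φ(13^2) = 13^2 − 13^1 = 169 − 13 = 156.
φ(17) = 17 − 1 = 16.
φ(23) = 23 − 1 = 22.
Since φ is multiplicative, φ(528632) = 4 · 156 · 16 · 22 = 219648.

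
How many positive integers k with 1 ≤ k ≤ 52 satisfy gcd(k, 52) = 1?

24

52 = 2**2 · 13.
φ(2^2) = 2^1·(2−1) = 2·1 = 2.
φ(13) = 13 − 1 = 12.
Multiply: 2 · 12 = 24.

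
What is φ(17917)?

17917 = 19 * 23 * 41.
φ(17917) = 17917 · (1 − 1/19) · (1 − 1/23) · (1 − 1/41)
       = 17917 · 15840/17917 = 15840.

15840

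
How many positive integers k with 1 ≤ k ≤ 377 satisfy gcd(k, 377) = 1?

336

377 = 13 * 29.
φ(377) = 377 · (1 − 1/13) · (1 − 1/29)
       = 377 · 336/377 = 336.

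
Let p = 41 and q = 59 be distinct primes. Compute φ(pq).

2320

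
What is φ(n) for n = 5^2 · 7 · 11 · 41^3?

φ(5^2) = 5^2 − 5^1 = 25 − 5 = 20.
φ(7) = 7 − 1 = 6.
φ(11) = 11 − 1 = 10.
φ(41^3) = 41^2·(41−1) = 1681·40 = 67240.
Since φ is multiplicative, φ(132672925) = 20 · 6 · 10 · 67240 = 80688000.

80688000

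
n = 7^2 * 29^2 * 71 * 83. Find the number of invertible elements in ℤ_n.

φ(7^2) = 7^1·(7−1) = 7·6 = 42.
φ(29^2) = 29^1·(29−1) = 29·28 = 812.
φ(71) = 71 − 1 = 70.
φ(83) = 83 − 1 = 82.
Multiply: 42 · 812 · 70 · 82 = 195756960.

195756960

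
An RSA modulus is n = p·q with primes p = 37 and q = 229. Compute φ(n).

For distinct primes, φ(pq) = (p−1)(q−1) = 36 × 228 = 8208.

8208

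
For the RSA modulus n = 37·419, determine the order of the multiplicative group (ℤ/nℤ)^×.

For distinct primes, φ(pq) = (p−1)(q−1) = 36 × 418 = 15048.

15048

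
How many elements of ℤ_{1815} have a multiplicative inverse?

880

Factor 1815: 1815 = 3 * 5 * 11**2.
φ(1815) = 1815 · (1 − 1/3) · (1 − 1/5) · (1 − 1/11)
       = 1815 · 80/165 = 880.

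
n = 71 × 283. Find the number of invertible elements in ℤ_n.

φ(20093) = 20093 · (1 − 1/71) · (1 − 1/283)
       = 20093 · 19740/20093 = 19740.

19740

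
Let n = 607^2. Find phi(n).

φ(607^2) = 607^1·(607−1) = 607·606 = 367842.

367842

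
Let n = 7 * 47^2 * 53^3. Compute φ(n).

φ(7) = 7 − 1 = 6.
φ(47^2) = 47^1·(47−1) = 47·46 = 2162.
φ(53^3) = 53^2·(53−1) = 2809·52 = 146068.
Multiply: 6 · 2162 · 146068 = 1894794096.

1894794096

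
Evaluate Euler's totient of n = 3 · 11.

φ(3) = 3 − 1 = 2.
φ(11) = 11 − 1 = 10.
Multiply: 2 · 10 = 20.

20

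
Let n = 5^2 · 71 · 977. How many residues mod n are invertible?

1366400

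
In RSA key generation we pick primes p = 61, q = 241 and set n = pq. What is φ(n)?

14400

φ(pq) = (p−1)(q−1) = 60 · 240 = 14400.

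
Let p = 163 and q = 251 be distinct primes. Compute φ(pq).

40500

φ(n) = (p − 1)(q − 1) = (163−1)(251−1) = 162·250 = 40500.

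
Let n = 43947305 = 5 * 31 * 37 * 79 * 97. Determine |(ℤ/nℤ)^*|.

32348160

φ(5) = 5 − 1 = 4.
φ(31) = 31 − 1 = 30.
φ(37) = 37 − 1 = 36.
φ(79) = 79 − 1 = 78.
φ(97) = 97 − 1 = 96.
Since φ is multiplicative, φ(43947305) = 4 · 30 · 36 · 78 · 96 = 32348160.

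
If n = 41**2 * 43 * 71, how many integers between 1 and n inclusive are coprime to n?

φ(41^2) = 41^1·(41−1) = 41·40 = 1640.
φ(43) = 43 − 1 = 42.
φ(71) = 71 − 1 = 70.
Since φ is multiplicative, φ(5132093) = 1640 · 42 · 70 = 4821600.

4821600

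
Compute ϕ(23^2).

φ(23^2) = 23^2 − 23^1 = 529 − 23 = 506.

506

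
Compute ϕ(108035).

Prime factorization: 108035 = 5 · 17 · 31 · 41.
φ(5) = 5 − 1 = 4.
φ(17) = 17 − 1 = 16.
φ(31) = 31 − 1 = 30.
φ(41) = 41 − 1 = 40.
Since φ is multiplicative, φ(108035) = 4 · 16 · 30 · 40 = 76800.

76800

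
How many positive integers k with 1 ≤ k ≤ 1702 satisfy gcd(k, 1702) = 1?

Factor 1702: 1702 = 2 × 23 × 37.
φ(2) = 2 − 1 = 1.
φ(23) = 23 − 1 = 22.
φ(37) = 37 − 1 = 36.
Multiply: 1 · 22 · 36 = 792.

792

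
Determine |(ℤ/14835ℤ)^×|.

First factor: 14835 = 3 × 5 × 23 × 43.
φ(14835) = 14835 · (1 − 1/3) · (1 − 1/5) · (1 − 1/23) · (1 − 1/43)
       = 14835 · 7392/14835 = 7392.

7392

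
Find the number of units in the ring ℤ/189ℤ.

108

189 = 3^3 * 7.
φ(189) = 189 · (1 − 1/3) · (1 − 1/7)
       = 189 · 12/21 = 108.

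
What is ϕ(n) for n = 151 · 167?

24900

φ(25217) = 25217 · (1 − 1/151) · (1 − 1/167)
       = 25217 · 24900/25217 = 24900.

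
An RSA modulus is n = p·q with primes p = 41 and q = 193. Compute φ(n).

7680

φ(pq) = (p−1)(q−1) = 40 · 192 = 7680.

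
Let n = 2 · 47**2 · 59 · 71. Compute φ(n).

φ(18507002) = 18507002 · (1 − 1/2) · (1 − 1/47) · (1 − 1/59) · (1 − 1/71)
       = 18507002 · 186760/393766 = 8777720.

8777720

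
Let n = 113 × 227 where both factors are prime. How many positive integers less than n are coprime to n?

25312

φ(pq) = (p−1)(q−1) = 112 · 226 = 25312.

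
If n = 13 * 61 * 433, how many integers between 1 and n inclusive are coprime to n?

φ(343369) = 343369 · (1 − 1/13) · (1 − 1/61) · (1 − 1/433)
       = 343369 · 311040/343369 = 311040.

311040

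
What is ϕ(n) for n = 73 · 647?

φ(73) = 73 − 1 = 72.
φ(647) = 647 − 1 = 646.
Since φ is multiplicative, φ(47231) = 72 · 646 = 46512.

46512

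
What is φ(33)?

Factor 33: 33 = 3 · 11.
φ(3) = 3 − 1 = 2.
φ(11) = 11 − 1 = 10.
φ(33) = 2 × 10 = 20.

20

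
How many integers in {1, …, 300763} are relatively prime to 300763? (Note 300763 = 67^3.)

296274

φ(300763) = 300763 · (1 − 1/67)
       = 300763 · 66/67 = 296274.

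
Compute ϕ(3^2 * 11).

φ(3^2) = 3^2 − 3^1 = 9 − 3 = 6.
φ(11) = 11 − 1 = 10.
Multiply: 6 · 10 = 60.

60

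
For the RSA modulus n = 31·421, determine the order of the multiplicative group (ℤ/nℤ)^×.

φ(31) = 31 − 1 = 30.
φ(421) = 421 − 1 = 420.
Multiply: 30 · 420 = 12600.

12600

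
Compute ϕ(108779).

92400

Prime factorization: 108779 = 11**2 × 29 × 31.
φ(11^2) = 11^2 − 11^1 = 121 − 11 = 110.
φ(29) = 29 − 1 = 28.
φ(31) = 31 − 1 = 30.
φ(108779) = 110 × 28 × 30 = 92400.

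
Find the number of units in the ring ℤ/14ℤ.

6

First factor: 14 = 2 × 7.
φ(14) = 14 · (1 − 1/2) · (1 − 1/7)
       = 14 · 6/14 = 6.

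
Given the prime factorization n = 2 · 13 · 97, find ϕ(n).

φ(2522) = 2522 · (1 − 1/2) · (1 − 1/13) · (1 − 1/97)
       = 2522 · 1152/2522 = 1152.

1152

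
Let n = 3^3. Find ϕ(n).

18

φ(3^3) = 3^3 − 3^2 = 27 − 9 = 18.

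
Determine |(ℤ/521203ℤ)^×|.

443520

Factor 521203: 521203 = 17 * 23 * 31 * 43.
φ(17) = 17 − 1 = 16.
φ(23) = 23 − 1 = 22.
φ(31) = 31 − 1 = 30.
φ(43) = 43 − 1 = 42.
Since φ is multiplicative, φ(521203) = 16 · 22 · 30 · 42 = 443520.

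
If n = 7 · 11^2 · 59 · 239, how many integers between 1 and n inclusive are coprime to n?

9110640

φ(7) = 7 − 1 = 6.
φ(11^2) = 11^2 − 11^1 = 121 − 11 = 110.
φ(59) = 59 − 1 = 58.
φ(239) = 239 − 1 = 238.
Since φ is multiplicative, φ(11943547) = 6 · 110 · 58 · 238 = 9110640.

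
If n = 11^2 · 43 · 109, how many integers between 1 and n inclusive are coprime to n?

498960

φ(11^2) = 11^1·(11−1) = 11·10 = 110.
φ(43) = 43 − 1 = 42.
φ(109) = 109 − 1 = 108.
Multiply: 110 · 42 · 108 = 498960.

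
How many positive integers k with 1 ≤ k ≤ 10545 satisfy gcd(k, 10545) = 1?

5184

Factor 10545: 10545 = 3 · 5 · 19 · 37.
φ(3) = 3 − 1 = 2.
φ(5) = 5 − 1 = 4.
φ(19) = 19 − 1 = 18.
φ(37) = 37 − 1 = 36.
Since φ is multiplicative, φ(10545) = 2 · 4 · 18 · 36 = 5184.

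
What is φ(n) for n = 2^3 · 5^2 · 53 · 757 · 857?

φ(2^3) = 2^2·(2−1) = 4·1 = 4.
φ(5^2) = 5^2 − 5^1 = 25 − 5 = 20.
φ(53) = 53 − 1 = 52.
φ(757) = 757 − 1 = 756.
φ(857) = 857 − 1 = 856.
Since φ is multiplicative, φ(6876739400) = 4 · 20 · 52 · 756 · 856 = 2692085760.

2692085760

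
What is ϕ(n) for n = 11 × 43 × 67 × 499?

φ(11) = 11 − 1 = 10.
φ(43) = 43 − 1 = 42.
φ(67) = 67 − 1 = 66.
φ(499) = 499 − 1 = 498.
Since φ is multiplicative, φ(15813809) = 10 · 42 · 66 · 498 = 13804560.

13804560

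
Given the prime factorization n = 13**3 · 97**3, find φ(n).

φ(2005142581) = 2005142581 · (1 − 1/13) · (1 − 1/97)
       = 2005142581 · 1152/1261 = 1831819392.

1831819392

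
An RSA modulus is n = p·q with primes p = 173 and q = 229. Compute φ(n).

For distinct primes, φ(pq) = (p−1)(q−1) = 172 × 228 = 39216.

39216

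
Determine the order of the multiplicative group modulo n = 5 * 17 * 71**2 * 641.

φ(5) = 5 − 1 = 4.
φ(17) = 17 − 1 = 16.
φ(71^2) = 71^2 − 71^1 = 5041 − 71 = 4970.
φ(641) = 641 − 1 = 640.
Since φ is multiplicative, φ(274658885) = 4 · 16 · 4970 · 640 = 203571200.

203571200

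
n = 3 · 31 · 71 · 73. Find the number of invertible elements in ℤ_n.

302400

φ(482019) = 482019 · (1 − 1/3) · (1 − 1/31) · (1 − 1/71) · (1 − 1/73)
       = 482019 · 302400/482019 = 302400.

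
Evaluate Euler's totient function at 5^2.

20

φ(25) = 25 · (1 − 1/5)
       = 25 · 4/5 = 20.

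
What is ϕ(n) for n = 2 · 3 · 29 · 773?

43232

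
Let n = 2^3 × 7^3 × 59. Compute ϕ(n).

68208

φ(2^3) = 2^3 − 2^2 = 8 − 4 = 4.
φ(7^3) = 7^3 − 7^2 = 343 − 49 = 294.
φ(59) = 59 − 1 = 58.
φ(161896) = 4 × 294 × 58 = 68208.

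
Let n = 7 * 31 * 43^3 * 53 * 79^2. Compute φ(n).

4479027658560

φ(7) = 7 − 1 = 6.
φ(31) = 31 − 1 = 30.
φ(43^3) = 43^3 − 43^2 = 79507 − 1849 = 77658.
φ(53) = 53 − 1 = 52.
φ(79^2) = 79^1·(79−1) = 79·78 = 6162.
φ(5706832853687) = 6 × 30 × 77658 × 52 × 6162 = 4479027658560.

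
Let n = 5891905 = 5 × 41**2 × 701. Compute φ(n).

4592000

φ(5891905) = 5891905 · (1 − 1/5) · (1 − 1/41) · (1 − 1/701)
       = 5891905 · 112000/143705 = 4592000.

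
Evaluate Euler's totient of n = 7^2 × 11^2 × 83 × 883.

φ(7^2) = 7^1·(7−1) = 7·6 = 42.
φ(11^2) = 11^2 − 11^1 = 121 − 11 = 110.
φ(83) = 83 − 1 = 82.
φ(883) = 883 − 1 = 882.
Multiply: 42 · 110 · 82 · 882 = 334136880.

334136880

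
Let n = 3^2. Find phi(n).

φ(3^2) = 3^1·(3−1) = 3·2 = 6.

6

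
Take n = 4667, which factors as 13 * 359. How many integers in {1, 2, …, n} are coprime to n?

φ(13) = 13 − 1 = 12.
φ(359) = 359 − 1 = 358.
φ(4667) = 12 × 358 = 4296.

4296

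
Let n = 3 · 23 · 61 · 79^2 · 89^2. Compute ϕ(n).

127408469760

φ(208071750849) = 208071750849 · (1 − 1/3) · (1 − 1/23) · (1 − 1/61) · (1 − 1/79) · (1 − 1/89)
       = 208071750849 · 18120960/29593479 = 127408469760.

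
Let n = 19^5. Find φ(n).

2345778

φ(2476099) = 2476099 · (1 − 1/19)
       = 2476099 · 18/19 = 2345778.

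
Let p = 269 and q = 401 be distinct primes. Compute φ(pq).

For distinct primes, φ(pq) = (p−1)(q−1) = 268 × 400 = 107200.

107200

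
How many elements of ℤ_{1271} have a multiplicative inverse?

1200

First factor: 1271 = 31 · 41.
φ(31) = 31 − 1 = 30.
φ(41) = 41 − 1 = 40.
Since φ is multiplicative, φ(1271) = 30 · 40 = 1200.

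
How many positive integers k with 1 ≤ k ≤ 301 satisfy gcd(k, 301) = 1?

252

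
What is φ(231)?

120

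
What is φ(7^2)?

φ(7^2) = 7^2 − 7^1 = 49 − 7 = 42.

42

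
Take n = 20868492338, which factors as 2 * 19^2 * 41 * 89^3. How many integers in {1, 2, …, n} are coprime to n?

φ(20868492338) = 20868492338 · (1 − 1/2) · (1 − 1/19) · (1 − 1/41) · (1 − 1/89)
       = 20868492338 · 63360/138662 = 9535616640.

9535616640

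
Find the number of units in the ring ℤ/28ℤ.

Prime factorization: 28 = 2^2 × 7.
φ(28) = 28 · (1 − 1/2) · (1 − 1/7)
       = 28 · 6/14 = 12.

12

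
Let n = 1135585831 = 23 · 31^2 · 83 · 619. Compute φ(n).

1036830960

φ(23) = 23 − 1 = 22.
φ(31^2) = 31^2 − 31^1 = 961 − 31 = 930.
φ(83) = 83 − 1 = 82.
φ(619) = 619 − 1 = 618.
Multiply: 22 · 930 · 82 · 618 = 1036830960.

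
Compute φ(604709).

493920

Prime factorization: 604709 = 7**3 · 41 · 43.
φ(604709) = 604709 · (1 − 1/7) · (1 − 1/41) · (1 − 1/43)
       = 604709 · 10080/12341 = 493920.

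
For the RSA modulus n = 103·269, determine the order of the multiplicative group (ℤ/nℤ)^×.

27336

φ(n) = (p − 1)(q − 1) = (103−1)(269−1) = 102·268 = 27336.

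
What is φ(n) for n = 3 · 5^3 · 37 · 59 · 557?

232185600

φ(455974125) = 455974125 · (1 − 1/3) · (1 − 1/5) · (1 − 1/37) · (1 − 1/59) · (1 − 1/557)
       = 455974125 · 9287424/18238965 = 232185600.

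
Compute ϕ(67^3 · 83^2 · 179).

358926470232

φ(67^3) = 67^3 − 67^2 = 300763 − 4489 = 296274.
φ(83^2) = 83^1·(83−1) = 83·82 = 6806.
φ(179) = 179 − 1 = 178.
φ(370880178953) = 296274 × 6806 × 178 = 358926470232.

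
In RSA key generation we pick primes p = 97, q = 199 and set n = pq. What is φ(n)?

φ(pq) = (p−1)(q−1) = 96 · 198 = 19008.

19008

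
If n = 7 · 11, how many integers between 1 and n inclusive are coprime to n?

60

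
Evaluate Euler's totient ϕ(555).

288

555 = 3 × 5 × 37.
φ(555) = 555 · (1 − 1/3) · (1 − 1/5) · (1 − 1/37)
       = 555 · 288/555 = 288.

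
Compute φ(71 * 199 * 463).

6403320

φ(6541727) = 6541727 · (1 − 1/71) · (1 − 1/199) · (1 − 1/463)
       = 6541727 · 6403320/6541727 = 6403320.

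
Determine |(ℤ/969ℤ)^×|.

576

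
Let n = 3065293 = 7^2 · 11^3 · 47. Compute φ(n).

2337720

φ(3065293) = 3065293 · (1 − 1/7) · (1 − 1/11) · (1 − 1/47)
       = 3065293 · 2760/3619 = 2337720.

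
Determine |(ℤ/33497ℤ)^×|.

First factor: 33497 = 19 · 41 · 43.
φ(19) = 19 − 1 = 18.
φ(41) = 41 − 1 = 40.
φ(43) = 43 − 1 = 42.
φ(33497) = 18 × 40 × 42 = 30240.

30240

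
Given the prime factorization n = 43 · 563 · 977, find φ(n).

23037504

φ(23652193) = 23652193 · (1 − 1/43) · (1 − 1/563) · (1 − 1/977)
       = 23652193 · 23037504/23652193 = 23037504.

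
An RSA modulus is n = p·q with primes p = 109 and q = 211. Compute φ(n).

22680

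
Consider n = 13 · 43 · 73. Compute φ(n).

36288

φ(40807) = 40807 · (1 − 1/13) · (1 − 1/43) · (1 − 1/73)
       = 40807 · 36288/40807 = 36288.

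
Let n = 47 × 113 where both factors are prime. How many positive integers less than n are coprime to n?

5152

For distinct primes, φ(pq) = (p−1)(q−1) = 46 × 112 = 5152.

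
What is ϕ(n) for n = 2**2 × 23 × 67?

φ(2^2) = 2^1·(2−1) = 2·1 = 2.
φ(23) = 23 − 1 = 22.
φ(67) = 67 − 1 = 66.
Multiply: 2 · 22 · 66 = 2904.

2904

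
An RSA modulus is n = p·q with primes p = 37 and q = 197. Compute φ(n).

7056

φ(7289) = 7289 · (1 − 1/37) · (1 − 1/197)
       = 7289 · 7056/7289 = 7056.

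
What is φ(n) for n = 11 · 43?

420

φ(473) = 473 · (1 − 1/11) · (1 − 1/43)
       = 473 · 420/473 = 420.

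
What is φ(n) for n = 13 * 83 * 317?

310944

φ(342043) = 342043 · (1 − 1/13) · (1 − 1/83) · (1 − 1/317)
       = 342043 · 310944/342043 = 310944.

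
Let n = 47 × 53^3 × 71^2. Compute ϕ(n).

φ(35272980979) = 35272980979 · (1 − 1/47) · (1 − 1/53) · (1 − 1/71)
       = 35272980979 · 167440/176861 = 33394066160.

33394066160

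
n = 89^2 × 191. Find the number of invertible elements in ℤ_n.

1488080

φ(1512911) = 1512911 · (1 − 1/89) · (1 − 1/191)
       = 1512911 · 16720/16999 = 1488080.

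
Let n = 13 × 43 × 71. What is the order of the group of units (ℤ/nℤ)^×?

35280

φ(39689) = 39689 · (1 − 1/13) · (1 − 1/43) · (1 − 1/71)
       = 39689 · 35280/39689 = 35280.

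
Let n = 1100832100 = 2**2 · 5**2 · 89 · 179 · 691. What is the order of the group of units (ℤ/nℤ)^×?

φ(1100832100) = 1100832100 · (1 − 1/2) · (1 − 1/5) · (1 − 1/89) · (1 − 1/179) · (1 − 1/691)
       = 1100832100 · 43232640/110083210 = 432326400.

432326400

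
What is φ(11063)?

11063 = 13 × 23 × 37.
φ(13) = 13 − 1 = 12.
φ(23) = 23 − 1 = 22.
φ(37) = 37 − 1 = 36.
φ(11063) = 12 × 22 × 36 = 9504.

9504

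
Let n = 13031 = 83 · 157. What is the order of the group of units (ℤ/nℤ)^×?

12792

φ(83) = 83 − 1 = 82.
φ(157) = 157 − 1 = 156.
φ(13031) = 82 × 156 = 12792.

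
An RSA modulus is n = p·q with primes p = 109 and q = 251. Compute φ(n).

φ(n) = (p − 1)(q − 1) = (109−1)(251−1) = 108·250 = 27000.

27000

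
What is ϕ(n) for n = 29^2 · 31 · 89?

φ(2320319) = 2320319 · (1 − 1/29) · (1 − 1/31) · (1 − 1/89)
       = 2320319 · 73920/80011 = 2143680.

2143680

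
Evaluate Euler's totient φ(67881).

38720

67881 = 3 × 11^3 × 17.
φ(3) = 3 − 1 = 2.
φ(11^3) = 11^3 − 11^2 = 1331 − 121 = 1210.
φ(17) = 17 − 1 = 16.
φ(67881) = 2 × 1210 × 16 = 38720.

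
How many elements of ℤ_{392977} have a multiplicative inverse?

326592

First factor: 392977 = 13 * 19 * 37 * 43.
φ(392977) = 392977 · (1 − 1/13) · (1 − 1/19) · (1 − 1/37) · (1 − 1/43)
       = 392977 · 326592/392977 = 326592.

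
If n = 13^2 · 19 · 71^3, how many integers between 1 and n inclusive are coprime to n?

990858960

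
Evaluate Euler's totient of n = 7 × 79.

φ(7) = 7 − 1 = 6.
φ(79) = 79 − 1 = 78.
Since φ is multiplicative, φ(553) = 6 · 78 = 468.

468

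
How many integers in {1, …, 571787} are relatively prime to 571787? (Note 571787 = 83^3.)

564898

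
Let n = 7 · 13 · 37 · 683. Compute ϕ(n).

1767744

φ(2299661) = 2299661 · (1 − 1/7) · (1 − 1/13) · (1 − 1/37) · (1 − 1/683)
       = 2299661 · 1767744/2299661 = 1767744.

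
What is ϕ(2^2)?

2

φ(4) = 4 · (1 − 1/2)
       = 4 · 1/2 = 2.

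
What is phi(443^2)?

φ(196249) = 196249 · (1 − 1/443)
       = 196249 · 442/443 = 195806.

195806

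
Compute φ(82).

40

82 = 2 · 41.
φ(82) = 82 · (1 − 1/2) · (1 − 1/41)
       = 82 · 40/82 = 40.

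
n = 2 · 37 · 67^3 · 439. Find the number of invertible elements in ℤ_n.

4671648432

φ(9770586818) = 9770586818 · (1 − 1/2) · (1 − 1/37) · (1 − 1/67) · (1 − 1/439)
       = 9770586818 · 1040688/2176562 = 4671648432.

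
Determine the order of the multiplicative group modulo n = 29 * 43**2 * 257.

12945408

φ(29) = 29 − 1 = 28.
φ(43^2) = 43^1·(43−1) = 43·42 = 1806.
φ(257) = 257 − 1 = 256.
φ(13780597) = 28 × 1806 × 256 = 12945408.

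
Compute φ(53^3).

φ(53^3) = 53^2·(53−1) = 2809·52 = 146068.

146068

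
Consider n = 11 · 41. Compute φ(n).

400

φ(451) = 451 · (1 − 1/11) · (1 − 1/41)
       = 451 · 400/451 = 400.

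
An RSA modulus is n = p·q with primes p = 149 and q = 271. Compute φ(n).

39960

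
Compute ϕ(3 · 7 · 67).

φ(1407) = 1407 · (1 − 1/3) · (1 − 1/7) · (1 − 1/67)
       = 1407 · 792/1407 = 792.

792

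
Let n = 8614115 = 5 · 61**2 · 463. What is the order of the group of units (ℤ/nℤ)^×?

φ(5) = 5 − 1 = 4.
φ(61^2) = 61^2 − 61^1 = 3721 − 61 = 3660.
φ(463) = 463 − 1 = 462.
Multiply: 4 · 3660 · 462 = 6763680.

6763680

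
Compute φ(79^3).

φ(79^3) = 79^3 − 79^2 = 493039 − 6241 = 486798.

486798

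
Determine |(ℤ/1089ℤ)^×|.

1089 = 3**2 · 11**2.
φ(1089) = 1089 · (1 − 1/3) · (1 − 1/11)
       = 1089 · 20/33 = 660.

660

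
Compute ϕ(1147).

1080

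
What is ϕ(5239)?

4680

First factor: 5239 = 13^2 * 31.
φ(5239) = 5239 · (1 − 1/13) · (1 − 1/31)
       = 5239 · 360/403 = 4680.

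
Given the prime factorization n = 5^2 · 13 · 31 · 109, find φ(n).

φ(5^2) = 5^1·(5−1) = 5·4 = 20.
φ(13) = 13 − 1 = 12.
φ(31) = 31 − 1 = 30.
φ(109) = 109 − 1 = 108.
Multiply: 20 · 12 · 30 · 108 = 777600.

777600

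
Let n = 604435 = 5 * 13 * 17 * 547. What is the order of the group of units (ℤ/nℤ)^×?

419328

φ(5) = 5 − 1 = 4.
φ(13) = 13 − 1 = 12.
φ(17) = 17 − 1 = 16.
φ(547) = 547 − 1 = 546.
φ(604435) = 4 × 12 × 16 × 546 = 419328.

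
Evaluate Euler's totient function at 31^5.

27705630

φ(31^5) = 31^5 − 31^4 = 28629151 − 923521 = 27705630.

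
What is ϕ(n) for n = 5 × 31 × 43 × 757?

3810240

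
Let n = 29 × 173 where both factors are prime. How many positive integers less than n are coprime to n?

φ(29) = 29 − 1 = 28.
φ(173) = 173 − 1 = 172.
φ(5017) = 28 × 172 = 4816.

4816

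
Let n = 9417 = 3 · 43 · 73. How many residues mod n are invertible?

φ(3) = 3 − 1 = 2.
φ(43) = 43 − 1 = 42.
φ(73) = 73 − 1 = 72.
Since φ is multiplicative, φ(9417) = 2 · 42 · 72 = 6048.

6048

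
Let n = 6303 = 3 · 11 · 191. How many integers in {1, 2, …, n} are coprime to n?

3800

φ(6303) = 6303 · (1 − 1/3) · (1 − 1/11) · (1 − 1/191)
       = 6303 · 3800/6303 = 3800.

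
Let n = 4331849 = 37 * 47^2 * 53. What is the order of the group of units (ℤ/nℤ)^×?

φ(37) = 37 − 1 = 36.
φ(47^2) = 47^1·(47−1) = 47·46 = 2162.
φ(53) = 53 − 1 = 52.
φ(4331849) = 36 × 2162 × 52 = 4047264.

4047264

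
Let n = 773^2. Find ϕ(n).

596756

φ(773^2) = 773^2 − 773^1 = 597529 − 773 = 596756.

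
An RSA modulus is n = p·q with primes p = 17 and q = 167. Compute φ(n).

φ(pq) = (p−1)(q−1) = 16 · 166 = 2656.

2656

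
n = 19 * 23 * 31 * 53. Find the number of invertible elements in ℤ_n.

φ(717991) = 717991 · (1 − 1/19) · (1 − 1/23) · (1 − 1/31) · (1 − 1/53)
       = 717991 · 617760/717991 = 617760.

617760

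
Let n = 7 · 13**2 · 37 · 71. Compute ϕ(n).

2358720

φ(3107741) = 3107741 · (1 − 1/7) · (1 − 1/13) · (1 − 1/37) · (1 − 1/71)
       = 3107741 · 181440/239057 = 2358720.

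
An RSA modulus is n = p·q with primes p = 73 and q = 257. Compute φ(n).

φ(pq) = (p−1)(q−1) = 72 · 256 = 18432.

18432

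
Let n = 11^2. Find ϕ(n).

110

φ(11^2) = 11^2 − 11^1 = 121 − 11 = 110.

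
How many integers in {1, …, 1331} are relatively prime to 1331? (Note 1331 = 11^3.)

φ(11^3) = 11^3 − 11^2 = 1331 − 121 = 1210.

1210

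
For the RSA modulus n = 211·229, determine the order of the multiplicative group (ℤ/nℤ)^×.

47880

φ(48319) = 48319 · (1 − 1/211) · (1 − 1/229)
       = 48319 · 47880/48319 = 47880.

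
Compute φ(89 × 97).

φ(89) = 89 − 1 = 88.
φ(97) = 97 − 1 = 96.
Multiply: 88 · 96 = 8448.

8448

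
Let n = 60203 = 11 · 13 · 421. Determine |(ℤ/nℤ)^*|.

50400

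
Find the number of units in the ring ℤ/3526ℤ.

1680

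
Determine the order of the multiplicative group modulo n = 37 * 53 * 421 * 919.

φ(37) = 37 − 1 = 36.
φ(53) = 53 − 1 = 52.
φ(421) = 421 − 1 = 420.
φ(919) = 919 − 1 = 918.
Multiply: 36 · 52 · 420 · 918 = 721768320.

721768320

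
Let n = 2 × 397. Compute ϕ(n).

396

φ(2) = 2 − 1 = 1.
φ(397) = 397 − 1 = 396.
φ(794) = 1 × 396 = 396.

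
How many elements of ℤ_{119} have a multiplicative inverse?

First factor: 119 = 7 * 17.
φ(119) = 119 · (1 − 1/7) · (1 − 1/17)
       = 119 · 96/119 = 96.

96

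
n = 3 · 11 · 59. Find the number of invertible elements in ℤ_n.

φ(3) = 3 − 1 = 2.
φ(11) = 11 − 1 = 10.
φ(59) = 59 − 1 = 58.
Multiply: 2 · 10 · 58 = 1160.

1160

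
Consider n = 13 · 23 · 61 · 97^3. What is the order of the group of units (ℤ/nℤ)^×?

14307701760

φ(16646242847) = 16646242847 · (1 − 1/13) · (1 − 1/23) · (1 − 1/61) · (1 − 1/97)
       = 16646242847 · 1520640/1769183 = 14307701760.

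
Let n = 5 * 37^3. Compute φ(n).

197136

φ(253265) = 253265 · (1 − 1/5) · (1 − 1/37)
       = 253265 · 144/185 = 197136.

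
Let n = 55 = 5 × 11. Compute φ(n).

40

φ(55) = 55 · (1 − 1/5) · (1 − 1/11)
       = 55 · 40/55 = 40.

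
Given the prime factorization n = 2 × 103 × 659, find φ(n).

φ(2) = 2 − 1 = 1.
φ(103) = 103 − 1 = 102.
φ(659) = 659 − 1 = 658.
Since φ is multiplicative, φ(135754) = 1 · 102 · 658 = 67116.

67116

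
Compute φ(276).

88

First factor: 276 = 2^2 · 3 · 23.
φ(2^2) = 2^1·(2−1) = 2·1 = 2.
φ(3) = 3 − 1 = 2.
φ(23) = 23 − 1 = 22.
Since φ is multiplicative, φ(276) = 2 · 2 · 22 = 88.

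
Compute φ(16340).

6048

First factor: 16340 = 2^2 * 5 * 19 * 43.
φ(2^2) = 2^2 − 2^1 = 4 − 2 = 2.
φ(5) = 5 − 1 = 4.
φ(19) = 19 − 1 = 18.
φ(43) = 43 − 1 = 42.
Multiply: 2 · 4 · 18 · 42 = 6048.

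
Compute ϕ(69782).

Factor 69782: 69782 = 2 * 23 * 37 * 41.
φ(69782) = 69782 · (1 − 1/2) · (1 − 1/23) · (1 − 1/37) · (1 − 1/41)
       = 69782 · 31680/69782 = 31680.

31680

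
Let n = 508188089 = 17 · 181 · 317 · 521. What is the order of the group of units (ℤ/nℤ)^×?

473241600

φ(17) = 17 − 1 = 16.
φ(181) = 181 − 1 = 180.
φ(317) = 317 − 1 = 316.
φ(521) = 521 − 1 = 520.
Since φ is multiplicative, φ(508188089) = 16 · 180 · 316 · 520 = 473241600.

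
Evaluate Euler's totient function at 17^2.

φ(17^2) = 17^1·(17−1) = 17·16 = 272.

272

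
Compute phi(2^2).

φ(4) = 4 · (1 − 1/2)
       = 4 · 1/2 = 2.

2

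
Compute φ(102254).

Prime factorization: 102254 = 2 · 29 · 41 · 43.
φ(102254) = 102254 · (1 − 1/2) · (1 − 1/29) · (1 − 1/41) · (1 − 1/43)
       = 102254 · 47040/102254 = 47040.

47040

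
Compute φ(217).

180

Prime factorization: 217 = 7 * 31.
φ(217) = 217 · (1 − 1/7) · (1 − 1/31)
       = 217 · 180/217 = 180.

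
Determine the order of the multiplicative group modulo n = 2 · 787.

786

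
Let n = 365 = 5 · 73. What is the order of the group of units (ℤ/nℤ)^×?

288

φ(5) = 5 − 1 = 4.
φ(73) = 73 − 1 = 72.
φ(365) = 4 × 72 = 288.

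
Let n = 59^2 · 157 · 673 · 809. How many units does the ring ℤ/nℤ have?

φ(297555006269) = 297555006269 · (1 − 1/59) · (1 − 1/157) · (1 − 1/673) · (1 − 1/809)
       = 297555006269 · 4912846848/5043305191 = 289857964032.

289857964032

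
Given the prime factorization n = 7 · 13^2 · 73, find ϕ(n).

φ(86359) = 86359 · (1 − 1/7) · (1 − 1/13) · (1 − 1/73)
       = 86359 · 5184/6643 = 67392.

67392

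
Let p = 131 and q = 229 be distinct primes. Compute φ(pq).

φ(131) = 131 − 1 = 130.
φ(229) = 229 − 1 = 228.
φ(29999) = 130 × 228 = 29640.

29640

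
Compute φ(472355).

340704

First factor: 472355 = 5 · 13^3 · 43.
φ(5) = 5 − 1 = 4.
φ(13^3) = 13^2·(13−1) = 169·12 = 2028.
φ(43) = 43 − 1 = 42.
Since φ is multiplicative, φ(472355) = 4 · 2028 · 42 = 340704.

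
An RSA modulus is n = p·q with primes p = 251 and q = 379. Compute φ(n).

94500

φ(251) = 251 − 1 = 250.
φ(379) = 379 − 1 = 378.
Multiply: 250 · 378 = 94500.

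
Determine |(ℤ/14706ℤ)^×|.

4536

First factor: 14706 = 2 · 3^2 · 19 · 43.
φ(2) = 2 − 1 = 1.
φ(3^2) = 3^1·(3−1) = 3·2 = 6.
φ(19) = 19 − 1 = 18.
φ(43) = 43 − 1 = 42.
Multiply: 1 · 6 · 18 · 42 = 4536.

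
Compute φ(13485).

13485 = 3 * 5 * 29 * 31.
φ(13485) = 13485 · (1 − 1/3) · (1 − 1/5) · (1 − 1/29) · (1 − 1/31)
       = 13485 · 6720/13485 = 6720.

6720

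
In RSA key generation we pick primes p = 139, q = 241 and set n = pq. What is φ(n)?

φ(139) = 139 − 1 = 138.
φ(241) = 241 − 1 = 240.
Multiply: 138 · 240 = 33120.

33120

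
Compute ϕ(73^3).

383688

φ(389017) = 389017 · (1 − 1/73)
       = 389017 · 72/73 = 383688.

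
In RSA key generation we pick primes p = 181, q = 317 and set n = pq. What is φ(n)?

56880

φ(n) = (p − 1)(q − 1) = (181−1)(317−1) = 180·316 = 56880.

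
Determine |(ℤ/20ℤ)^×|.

20 = 2^2 · 5.
φ(2^2) = 2^2 − 2^1 = 4 − 2 = 2.
φ(5) = 5 − 1 = 4.
φ(20) = 2 × 4 = 8.

8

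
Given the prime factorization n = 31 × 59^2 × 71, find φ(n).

7186200

φ(7661681) = 7661681 · (1 − 1/31) · (1 − 1/59) · (1 − 1/71)
       = 7661681 · 121800/129859 = 7186200.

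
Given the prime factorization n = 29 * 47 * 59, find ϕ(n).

φ(29) = 29 − 1 = 28.
φ(47) = 47 − 1 = 46.
φ(59) = 59 − 1 = 58.
φ(80417) = 28 × 46 × 58 = 74704.

74704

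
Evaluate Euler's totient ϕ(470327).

377520

First factor: 470327 = 11^2 × 13^2 × 23.
φ(11^2) = 11^1·(11−1) = 11·10 = 110.
φ(13^2) = 13^1·(13−1) = 13·12 = 156.
φ(23) = 23 − 1 = 22.
Since φ is multiplicative, φ(470327) = 110 · 156 · 22 = 377520.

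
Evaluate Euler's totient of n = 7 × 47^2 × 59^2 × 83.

3639995088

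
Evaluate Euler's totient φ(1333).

1260

Factor 1333: 1333 = 31 · 43.
φ(31) = 31 − 1 = 30.
φ(43) = 43 − 1 = 42.
Since φ is multiplicative, φ(1333) = 30 · 42 = 1260.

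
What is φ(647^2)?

φ(647^2) = 647^2 − 647^1 = 418609 − 647 = 417962.

417962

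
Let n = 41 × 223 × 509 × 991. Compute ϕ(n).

4465929600

φ(41) = 41 − 1 = 40.
φ(223) = 223 − 1 = 222.
φ(509) = 509 − 1 = 508.
φ(991) = 991 − 1 = 990.
Since φ is multiplicative, φ(4611902917) = 40 · 222 · 508 · 990 = 4465929600.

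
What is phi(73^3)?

φ(389017) = 389017 · (1 − 1/73)
       = 389017 · 72/73 = 383688.

383688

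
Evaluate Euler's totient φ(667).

616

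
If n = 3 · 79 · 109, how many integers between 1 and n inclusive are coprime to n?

16848

φ(25833) = 25833 · (1 − 1/3) · (1 − 1/79) · (1 − 1/109)
       = 25833 · 16848/25833 = 16848.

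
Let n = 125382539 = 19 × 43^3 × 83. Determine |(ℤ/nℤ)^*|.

114623208

φ(19) = 19 − 1 = 18.
φ(43^3) = 43^3 − 43^2 = 79507 − 1849 = 77658.
φ(83) = 83 − 1 = 82.
Since φ is multiplicative, φ(125382539) = 18 · 77658 · 82 = 114623208.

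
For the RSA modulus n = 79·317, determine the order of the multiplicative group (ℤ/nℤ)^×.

φ(25043) = 25043 · (1 − 1/79) · (1 − 1/317)
       = 25043 · 24648/25043 = 24648.

24648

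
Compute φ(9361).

7920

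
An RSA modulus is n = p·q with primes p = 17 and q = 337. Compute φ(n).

5376

For distinct primes, φ(pq) = (p−1)(q−1) = 16 × 336 = 5376.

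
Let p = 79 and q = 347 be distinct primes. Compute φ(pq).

For distinct primes, φ(pq) = (p−1)(q−1) = 78 × 346 = 26988.

26988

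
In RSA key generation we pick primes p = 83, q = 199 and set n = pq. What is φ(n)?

16236

φ(pq) = (p−1)(q−1) = 82 · 198 = 16236.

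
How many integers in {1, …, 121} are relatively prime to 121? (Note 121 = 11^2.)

110

φ(11^2) = 11^2 − 11^1 = 121 − 11 = 110.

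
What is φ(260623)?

211680

Prime factorization: 260623 = 11 · 19 · 29 · 43.
φ(260623) = 260623 · (1 − 1/11) · (1 − 1/19) · (1 − 1/29) · (1 − 1/43)
       = 260623 · 211680/260623 = 211680.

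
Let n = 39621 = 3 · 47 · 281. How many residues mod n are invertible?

φ(3) = 3 − 1 = 2.
φ(47) = 47 − 1 = 46.
φ(281) = 281 − 1 = 280.
φ(39621) = 2 × 46 × 280 = 25760.

25760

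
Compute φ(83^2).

φ(83^2) = 83^1·(83−1) = 83·82 = 6806.

6806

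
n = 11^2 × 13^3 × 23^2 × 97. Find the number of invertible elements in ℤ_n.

10836334080

φ(13640893981) = 13640893981 · (1 − 1/11) · (1 − 1/13) · (1 − 1/23) · (1 − 1/97)
       = 13640893981 · 253440/319033 = 10836334080.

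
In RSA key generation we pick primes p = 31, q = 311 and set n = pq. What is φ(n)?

9300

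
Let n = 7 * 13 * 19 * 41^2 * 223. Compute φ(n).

471847680

φ(7) = 7 − 1 = 6.
φ(13) = 13 − 1 = 12.
φ(19) = 19 − 1 = 18.
φ(41^2) = 41^2 − 41^1 = 1681 − 41 = 1640.
φ(223) = 223 − 1 = 222.
φ(648138127) = 6 × 12 × 18 × 1640 × 222 = 471847680.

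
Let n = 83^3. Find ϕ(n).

φ(83^3) = 83^2·(83−1) = 6889·82 = 564898.

564898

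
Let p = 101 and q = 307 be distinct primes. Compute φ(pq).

30600

For distinct primes, φ(pq) = (p−1)(q−1) = 100 × 306 = 30600.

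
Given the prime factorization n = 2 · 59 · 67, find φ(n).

φ(2) = 2 − 1 = 1.
φ(59) = 59 − 1 = 58.
φ(67) = 67 − 1 = 66.
φ(7906) = 1 × 58 × 66 = 3828.

3828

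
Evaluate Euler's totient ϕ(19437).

10800

Prime factorization: 19437 = 3 · 11 · 19 · 31.
φ(19437) = 19437 · (1 − 1/3) · (1 − 1/11) · (1 − 1/19) · (1 − 1/31)
       = 19437 · 10800/19437 = 10800.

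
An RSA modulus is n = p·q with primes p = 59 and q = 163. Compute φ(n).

For distinct primes, φ(pq) = (p−1)(q−1) = 58 × 162 = 9396.

9396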